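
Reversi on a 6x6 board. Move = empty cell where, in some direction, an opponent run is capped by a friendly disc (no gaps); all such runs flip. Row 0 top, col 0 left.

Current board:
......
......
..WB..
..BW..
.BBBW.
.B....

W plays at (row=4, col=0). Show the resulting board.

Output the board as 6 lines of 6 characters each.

Place W at (4,0); scan 8 dirs for brackets.
Dir NW: edge -> no flip
Dir N: first cell '.' (not opp) -> no flip
Dir NE: first cell '.' (not opp) -> no flip
Dir W: edge -> no flip
Dir E: opp run (4,1) (4,2) (4,3) capped by W -> flip
Dir SW: edge -> no flip
Dir S: first cell '.' (not opp) -> no flip
Dir SE: opp run (5,1), next=edge -> no flip
All flips: (4,1) (4,2) (4,3)

Answer: ......
......
..WB..
..BW..
WWWWW.
.B....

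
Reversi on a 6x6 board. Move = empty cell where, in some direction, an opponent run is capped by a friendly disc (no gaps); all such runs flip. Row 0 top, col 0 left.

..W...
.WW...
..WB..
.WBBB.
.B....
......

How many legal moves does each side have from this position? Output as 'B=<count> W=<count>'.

Answer: B=4 W=6

Derivation:
-- B to move --
(0,0): flips 2 -> legal
(0,1): flips 1 -> legal
(0,3): no bracket -> illegal
(1,0): no bracket -> illegal
(1,3): no bracket -> illegal
(2,0): no bracket -> illegal
(2,1): flips 2 -> legal
(3,0): flips 1 -> legal
(4,0): no bracket -> illegal
(4,2): no bracket -> illegal
B mobility = 4
-- W to move --
(1,3): no bracket -> illegal
(1,4): no bracket -> illegal
(2,1): no bracket -> illegal
(2,4): flips 1 -> legal
(2,5): no bracket -> illegal
(3,0): no bracket -> illegal
(3,5): flips 3 -> legal
(4,0): no bracket -> illegal
(4,2): flips 1 -> legal
(4,3): no bracket -> illegal
(4,4): flips 1 -> legal
(4,5): flips 2 -> legal
(5,0): no bracket -> illegal
(5,1): flips 1 -> legal
(5,2): no bracket -> illegal
W mobility = 6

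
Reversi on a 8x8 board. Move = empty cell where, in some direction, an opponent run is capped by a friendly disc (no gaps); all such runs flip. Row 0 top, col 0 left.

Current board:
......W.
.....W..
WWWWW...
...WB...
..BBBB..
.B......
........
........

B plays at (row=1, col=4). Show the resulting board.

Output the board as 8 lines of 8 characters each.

Place B at (1,4); scan 8 dirs for brackets.
Dir NW: first cell '.' (not opp) -> no flip
Dir N: first cell '.' (not opp) -> no flip
Dir NE: first cell '.' (not opp) -> no flip
Dir W: first cell '.' (not opp) -> no flip
Dir E: opp run (1,5), next='.' -> no flip
Dir SW: opp run (2,3), next='.' -> no flip
Dir S: opp run (2,4) capped by B -> flip
Dir SE: first cell '.' (not opp) -> no flip
All flips: (2,4)

Answer: ......W.
....BW..
WWWWB...
...WB...
..BBBB..
.B......
........
........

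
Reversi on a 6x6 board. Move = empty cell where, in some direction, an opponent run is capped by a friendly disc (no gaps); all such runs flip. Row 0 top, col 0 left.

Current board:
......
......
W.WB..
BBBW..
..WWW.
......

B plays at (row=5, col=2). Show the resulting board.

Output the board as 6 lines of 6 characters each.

Place B at (5,2); scan 8 dirs for brackets.
Dir NW: first cell '.' (not opp) -> no flip
Dir N: opp run (4,2) capped by B -> flip
Dir NE: opp run (4,3), next='.' -> no flip
Dir W: first cell '.' (not opp) -> no flip
Dir E: first cell '.' (not opp) -> no flip
Dir SW: edge -> no flip
Dir S: edge -> no flip
Dir SE: edge -> no flip
All flips: (4,2)

Answer: ......
......
W.WB..
BBBW..
..BWW.
..B...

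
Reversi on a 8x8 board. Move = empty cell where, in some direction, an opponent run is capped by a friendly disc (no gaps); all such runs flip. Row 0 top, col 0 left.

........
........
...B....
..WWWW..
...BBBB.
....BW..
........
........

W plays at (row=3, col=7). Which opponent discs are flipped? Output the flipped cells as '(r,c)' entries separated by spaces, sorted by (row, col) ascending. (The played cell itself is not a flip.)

Answer: (4,6)

Derivation:
Dir NW: first cell '.' (not opp) -> no flip
Dir N: first cell '.' (not opp) -> no flip
Dir NE: edge -> no flip
Dir W: first cell '.' (not opp) -> no flip
Dir E: edge -> no flip
Dir SW: opp run (4,6) capped by W -> flip
Dir S: first cell '.' (not opp) -> no flip
Dir SE: edge -> no flip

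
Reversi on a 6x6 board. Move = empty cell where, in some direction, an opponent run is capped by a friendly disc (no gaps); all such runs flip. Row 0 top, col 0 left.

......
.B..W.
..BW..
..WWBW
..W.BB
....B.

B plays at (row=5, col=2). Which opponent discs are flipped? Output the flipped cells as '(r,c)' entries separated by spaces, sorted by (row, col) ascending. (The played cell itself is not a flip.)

Dir NW: first cell '.' (not opp) -> no flip
Dir N: opp run (4,2) (3,2) capped by B -> flip
Dir NE: first cell '.' (not opp) -> no flip
Dir W: first cell '.' (not opp) -> no flip
Dir E: first cell '.' (not opp) -> no flip
Dir SW: edge -> no flip
Dir S: edge -> no flip
Dir SE: edge -> no flip

Answer: (3,2) (4,2)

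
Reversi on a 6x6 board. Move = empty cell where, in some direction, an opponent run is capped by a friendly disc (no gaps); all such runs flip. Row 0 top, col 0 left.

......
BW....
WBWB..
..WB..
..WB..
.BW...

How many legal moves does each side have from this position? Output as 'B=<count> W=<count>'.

-- B to move --
(0,0): flips 2 -> legal
(0,1): flips 1 -> legal
(0,2): no bracket -> illegal
(1,2): flips 1 -> legal
(1,3): no bracket -> illegal
(3,0): flips 1 -> legal
(3,1): flips 1 -> legal
(4,1): flips 2 -> legal
(5,3): flips 1 -> legal
B mobility = 7
-- W to move --
(0,0): flips 1 -> legal
(0,1): no bracket -> illegal
(1,2): no bracket -> illegal
(1,3): no bracket -> illegal
(1,4): flips 1 -> legal
(2,4): flips 2 -> legal
(3,0): no bracket -> illegal
(3,1): flips 1 -> legal
(3,4): flips 2 -> legal
(4,0): no bracket -> illegal
(4,1): no bracket -> illegal
(4,4): flips 2 -> legal
(5,0): flips 1 -> legal
(5,3): no bracket -> illegal
(5,4): flips 1 -> legal
W mobility = 8

Answer: B=7 W=8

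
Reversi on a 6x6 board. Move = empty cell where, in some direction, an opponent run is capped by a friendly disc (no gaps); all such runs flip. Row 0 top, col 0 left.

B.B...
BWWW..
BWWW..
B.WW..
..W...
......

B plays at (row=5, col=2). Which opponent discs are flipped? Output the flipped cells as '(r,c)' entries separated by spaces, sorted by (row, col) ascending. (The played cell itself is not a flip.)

Answer: (1,2) (2,2) (3,2) (4,2)

Derivation:
Dir NW: first cell '.' (not opp) -> no flip
Dir N: opp run (4,2) (3,2) (2,2) (1,2) capped by B -> flip
Dir NE: first cell '.' (not opp) -> no flip
Dir W: first cell '.' (not opp) -> no flip
Dir E: first cell '.' (not opp) -> no flip
Dir SW: edge -> no flip
Dir S: edge -> no flip
Dir SE: edge -> no flip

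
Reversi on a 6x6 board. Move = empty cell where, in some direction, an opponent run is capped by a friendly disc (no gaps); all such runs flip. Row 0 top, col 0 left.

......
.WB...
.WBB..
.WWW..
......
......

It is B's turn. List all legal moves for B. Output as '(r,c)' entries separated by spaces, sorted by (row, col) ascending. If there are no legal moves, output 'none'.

(0,0): flips 1 -> legal
(0,1): no bracket -> illegal
(0,2): no bracket -> illegal
(1,0): flips 1 -> legal
(2,0): flips 1 -> legal
(2,4): no bracket -> illegal
(3,0): flips 1 -> legal
(3,4): no bracket -> illegal
(4,0): flips 1 -> legal
(4,1): flips 1 -> legal
(4,2): flips 1 -> legal
(4,3): flips 1 -> legal
(4,4): flips 1 -> legal

Answer: (0,0) (1,0) (2,0) (3,0) (4,0) (4,1) (4,2) (4,3) (4,4)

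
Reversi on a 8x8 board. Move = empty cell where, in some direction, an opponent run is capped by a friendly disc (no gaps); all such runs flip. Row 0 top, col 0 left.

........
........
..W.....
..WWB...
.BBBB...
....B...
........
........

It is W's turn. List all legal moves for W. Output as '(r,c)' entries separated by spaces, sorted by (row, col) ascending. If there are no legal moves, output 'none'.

Answer: (3,5) (5,0) (5,1) (5,2) (5,3) (5,5) (6,5)

Derivation:
(2,3): no bracket -> illegal
(2,4): no bracket -> illegal
(2,5): no bracket -> illegal
(3,0): no bracket -> illegal
(3,1): no bracket -> illegal
(3,5): flips 1 -> legal
(4,0): no bracket -> illegal
(4,5): no bracket -> illegal
(5,0): flips 1 -> legal
(5,1): flips 1 -> legal
(5,2): flips 1 -> legal
(5,3): flips 1 -> legal
(5,5): flips 1 -> legal
(6,3): no bracket -> illegal
(6,4): no bracket -> illegal
(6,5): flips 2 -> legal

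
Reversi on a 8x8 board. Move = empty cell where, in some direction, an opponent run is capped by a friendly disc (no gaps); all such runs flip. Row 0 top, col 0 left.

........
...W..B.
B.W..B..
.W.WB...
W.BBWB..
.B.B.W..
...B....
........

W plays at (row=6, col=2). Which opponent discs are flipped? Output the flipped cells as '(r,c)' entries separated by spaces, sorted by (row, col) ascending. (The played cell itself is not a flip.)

Answer: (5,1) (5,3)

Derivation:
Dir NW: opp run (5,1) capped by W -> flip
Dir N: first cell '.' (not opp) -> no flip
Dir NE: opp run (5,3) capped by W -> flip
Dir W: first cell '.' (not opp) -> no flip
Dir E: opp run (6,3), next='.' -> no flip
Dir SW: first cell '.' (not opp) -> no flip
Dir S: first cell '.' (not opp) -> no flip
Dir SE: first cell '.' (not opp) -> no flip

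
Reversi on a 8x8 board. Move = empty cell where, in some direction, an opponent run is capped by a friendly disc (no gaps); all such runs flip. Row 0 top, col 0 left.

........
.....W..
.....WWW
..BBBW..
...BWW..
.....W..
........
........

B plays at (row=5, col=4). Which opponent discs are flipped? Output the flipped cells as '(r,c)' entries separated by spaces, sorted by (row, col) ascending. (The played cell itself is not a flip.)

Dir NW: first cell 'B' (not opp) -> no flip
Dir N: opp run (4,4) capped by B -> flip
Dir NE: opp run (4,5), next='.' -> no flip
Dir W: first cell '.' (not opp) -> no flip
Dir E: opp run (5,5), next='.' -> no flip
Dir SW: first cell '.' (not opp) -> no flip
Dir S: first cell '.' (not opp) -> no flip
Dir SE: first cell '.' (not opp) -> no flip

Answer: (4,4)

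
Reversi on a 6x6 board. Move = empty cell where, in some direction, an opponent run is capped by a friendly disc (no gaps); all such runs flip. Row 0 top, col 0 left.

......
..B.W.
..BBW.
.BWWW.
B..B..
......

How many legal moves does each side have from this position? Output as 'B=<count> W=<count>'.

Answer: B=8 W=9

Derivation:
-- B to move --
(0,3): no bracket -> illegal
(0,4): no bracket -> illegal
(0,5): flips 1 -> legal
(1,3): no bracket -> illegal
(1,5): no bracket -> illegal
(2,1): flips 1 -> legal
(2,5): flips 2 -> legal
(3,5): flips 3 -> legal
(4,1): flips 1 -> legal
(4,2): flips 1 -> legal
(4,4): flips 1 -> legal
(4,5): flips 1 -> legal
B mobility = 8
-- W to move --
(0,1): flips 2 -> legal
(0,2): flips 2 -> legal
(0,3): no bracket -> illegal
(1,1): flips 1 -> legal
(1,3): flips 1 -> legal
(2,0): no bracket -> illegal
(2,1): flips 2 -> legal
(3,0): flips 1 -> legal
(4,1): no bracket -> illegal
(4,2): no bracket -> illegal
(4,4): no bracket -> illegal
(5,0): no bracket -> illegal
(5,1): no bracket -> illegal
(5,2): flips 1 -> legal
(5,3): flips 1 -> legal
(5,4): flips 1 -> legal
W mobility = 9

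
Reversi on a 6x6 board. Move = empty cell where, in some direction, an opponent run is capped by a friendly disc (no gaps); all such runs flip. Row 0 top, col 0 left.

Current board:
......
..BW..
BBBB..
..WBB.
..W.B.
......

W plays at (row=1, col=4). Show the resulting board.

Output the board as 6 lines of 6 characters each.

Place W at (1,4); scan 8 dirs for brackets.
Dir NW: first cell '.' (not opp) -> no flip
Dir N: first cell '.' (not opp) -> no flip
Dir NE: first cell '.' (not opp) -> no flip
Dir W: first cell 'W' (not opp) -> no flip
Dir E: first cell '.' (not opp) -> no flip
Dir SW: opp run (2,3) capped by W -> flip
Dir S: first cell '.' (not opp) -> no flip
Dir SE: first cell '.' (not opp) -> no flip
All flips: (2,3)

Answer: ......
..BWW.
BBBW..
..WBB.
..W.B.
......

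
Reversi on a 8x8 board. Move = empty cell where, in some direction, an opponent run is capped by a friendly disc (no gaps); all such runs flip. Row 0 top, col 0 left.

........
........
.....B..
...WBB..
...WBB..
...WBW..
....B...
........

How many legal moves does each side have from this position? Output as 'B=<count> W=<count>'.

Answer: B=9 W=8

Derivation:
-- B to move --
(2,2): flips 1 -> legal
(2,3): no bracket -> illegal
(2,4): no bracket -> illegal
(3,2): flips 2 -> legal
(4,2): flips 2 -> legal
(4,6): flips 1 -> legal
(5,2): flips 2 -> legal
(5,6): flips 1 -> legal
(6,2): flips 1 -> legal
(6,3): no bracket -> illegal
(6,5): flips 1 -> legal
(6,6): flips 1 -> legal
B mobility = 9
-- W to move --
(1,4): no bracket -> illegal
(1,5): flips 3 -> legal
(1,6): flips 2 -> legal
(2,3): no bracket -> illegal
(2,4): no bracket -> illegal
(2,6): flips 2 -> legal
(3,6): flips 2 -> legal
(4,6): flips 2 -> legal
(5,6): no bracket -> illegal
(6,3): no bracket -> illegal
(6,5): flips 1 -> legal
(7,3): flips 1 -> legal
(7,4): no bracket -> illegal
(7,5): flips 1 -> legal
W mobility = 8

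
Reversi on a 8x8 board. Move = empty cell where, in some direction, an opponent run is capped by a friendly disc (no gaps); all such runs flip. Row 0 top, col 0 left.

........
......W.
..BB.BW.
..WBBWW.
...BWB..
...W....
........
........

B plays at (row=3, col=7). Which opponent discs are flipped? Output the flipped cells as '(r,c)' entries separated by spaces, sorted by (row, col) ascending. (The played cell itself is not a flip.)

Answer: (3,5) (3,6)

Derivation:
Dir NW: opp run (2,6), next='.' -> no flip
Dir N: first cell '.' (not opp) -> no flip
Dir NE: edge -> no flip
Dir W: opp run (3,6) (3,5) capped by B -> flip
Dir E: edge -> no flip
Dir SW: first cell '.' (not opp) -> no flip
Dir S: first cell '.' (not opp) -> no flip
Dir SE: edge -> no flip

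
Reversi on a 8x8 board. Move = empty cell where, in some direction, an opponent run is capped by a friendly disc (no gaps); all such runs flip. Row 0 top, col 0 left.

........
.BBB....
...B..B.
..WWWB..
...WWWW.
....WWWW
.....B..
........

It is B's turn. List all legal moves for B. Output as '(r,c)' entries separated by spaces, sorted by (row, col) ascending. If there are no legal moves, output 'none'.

(2,1): flips 3 -> legal
(2,2): no bracket -> illegal
(2,4): no bracket -> illegal
(2,5): no bracket -> illegal
(3,1): flips 3 -> legal
(3,6): no bracket -> illegal
(3,7): no bracket -> illegal
(4,1): flips 1 -> legal
(4,2): no bracket -> illegal
(4,7): flips 1 -> legal
(5,2): no bracket -> illegal
(5,3): flips 3 -> legal
(6,3): no bracket -> illegal
(6,4): no bracket -> illegal
(6,6): no bracket -> illegal
(6,7): flips 3 -> legal

Answer: (2,1) (3,1) (4,1) (4,7) (5,3) (6,7)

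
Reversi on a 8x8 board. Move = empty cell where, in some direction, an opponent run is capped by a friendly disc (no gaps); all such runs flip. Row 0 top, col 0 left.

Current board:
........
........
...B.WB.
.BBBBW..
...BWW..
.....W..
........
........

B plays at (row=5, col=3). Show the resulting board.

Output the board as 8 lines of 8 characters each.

Place B at (5,3); scan 8 dirs for brackets.
Dir NW: first cell '.' (not opp) -> no flip
Dir N: first cell 'B' (not opp) -> no flip
Dir NE: opp run (4,4) (3,5) capped by B -> flip
Dir W: first cell '.' (not opp) -> no flip
Dir E: first cell '.' (not opp) -> no flip
Dir SW: first cell '.' (not opp) -> no flip
Dir S: first cell '.' (not opp) -> no flip
Dir SE: first cell '.' (not opp) -> no flip
All flips: (3,5) (4,4)

Answer: ........
........
...B.WB.
.BBBBB..
...BBW..
...B.W..
........
........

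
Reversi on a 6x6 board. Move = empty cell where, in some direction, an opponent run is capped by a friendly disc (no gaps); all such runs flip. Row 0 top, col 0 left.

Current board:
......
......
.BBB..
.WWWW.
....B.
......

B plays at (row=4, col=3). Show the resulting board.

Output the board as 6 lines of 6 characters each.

Answer: ......
......
.BBB..
.WBBW.
...BB.
......

Derivation:
Place B at (4,3); scan 8 dirs for brackets.
Dir NW: opp run (3,2) capped by B -> flip
Dir N: opp run (3,3) capped by B -> flip
Dir NE: opp run (3,4), next='.' -> no flip
Dir W: first cell '.' (not opp) -> no flip
Dir E: first cell 'B' (not opp) -> no flip
Dir SW: first cell '.' (not opp) -> no flip
Dir S: first cell '.' (not opp) -> no flip
Dir SE: first cell '.' (not opp) -> no flip
All flips: (3,2) (3,3)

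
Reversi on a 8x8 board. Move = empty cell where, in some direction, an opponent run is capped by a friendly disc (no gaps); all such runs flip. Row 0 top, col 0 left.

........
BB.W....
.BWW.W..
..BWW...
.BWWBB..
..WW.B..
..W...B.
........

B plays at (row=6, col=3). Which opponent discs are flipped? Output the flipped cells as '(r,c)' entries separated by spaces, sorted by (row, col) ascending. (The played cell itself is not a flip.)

Answer: (5,2)

Derivation:
Dir NW: opp run (5,2) capped by B -> flip
Dir N: opp run (5,3) (4,3) (3,3) (2,3) (1,3), next='.' -> no flip
Dir NE: first cell '.' (not opp) -> no flip
Dir W: opp run (6,2), next='.' -> no flip
Dir E: first cell '.' (not opp) -> no flip
Dir SW: first cell '.' (not opp) -> no flip
Dir S: first cell '.' (not opp) -> no flip
Dir SE: first cell '.' (not opp) -> no flip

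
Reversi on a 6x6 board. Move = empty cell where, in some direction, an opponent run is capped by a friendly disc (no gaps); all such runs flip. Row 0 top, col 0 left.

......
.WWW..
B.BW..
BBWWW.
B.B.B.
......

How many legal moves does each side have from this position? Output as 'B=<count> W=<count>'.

Answer: B=5 W=5

Derivation:
-- B to move --
(0,0): flips 1 -> legal
(0,1): no bracket -> illegal
(0,2): flips 2 -> legal
(0,3): no bracket -> illegal
(0,4): flips 1 -> legal
(1,0): no bracket -> illegal
(1,4): no bracket -> illegal
(2,1): no bracket -> illegal
(2,4): flips 3 -> legal
(2,5): no bracket -> illegal
(3,5): flips 3 -> legal
(4,1): no bracket -> illegal
(4,3): no bracket -> illegal
(4,5): no bracket -> illegal
B mobility = 5
-- W to move --
(1,0): no bracket -> illegal
(2,1): flips 1 -> legal
(3,5): no bracket -> illegal
(4,1): no bracket -> illegal
(4,3): no bracket -> illegal
(4,5): no bracket -> illegal
(5,0): no bracket -> illegal
(5,1): flips 1 -> legal
(5,2): flips 1 -> legal
(5,3): no bracket -> illegal
(5,4): flips 1 -> legal
(5,5): flips 1 -> legal
W mobility = 5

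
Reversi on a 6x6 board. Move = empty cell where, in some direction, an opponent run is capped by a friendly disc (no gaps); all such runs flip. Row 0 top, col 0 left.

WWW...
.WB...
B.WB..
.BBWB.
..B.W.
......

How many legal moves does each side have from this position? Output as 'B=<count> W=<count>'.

-- B to move --
(0,3): no bracket -> illegal
(1,0): flips 1 -> legal
(1,3): flips 1 -> legal
(2,1): flips 1 -> legal
(2,4): flips 1 -> legal
(3,5): no bracket -> illegal
(4,3): flips 1 -> legal
(4,5): no bracket -> illegal
(5,3): no bracket -> illegal
(5,4): flips 1 -> legal
(5,5): no bracket -> illegal
B mobility = 6
-- W to move --
(0,3): no bracket -> illegal
(1,0): no bracket -> illegal
(1,3): flips 2 -> legal
(1,4): no bracket -> illegal
(2,1): no bracket -> illegal
(2,4): flips 2 -> legal
(2,5): no bracket -> illegal
(3,0): flips 2 -> legal
(3,5): flips 1 -> legal
(4,0): flips 1 -> legal
(4,1): no bracket -> illegal
(4,3): no bracket -> illegal
(4,5): flips 3 -> legal
(5,1): flips 1 -> legal
(5,2): flips 2 -> legal
(5,3): no bracket -> illegal
W mobility = 8

Answer: B=6 W=8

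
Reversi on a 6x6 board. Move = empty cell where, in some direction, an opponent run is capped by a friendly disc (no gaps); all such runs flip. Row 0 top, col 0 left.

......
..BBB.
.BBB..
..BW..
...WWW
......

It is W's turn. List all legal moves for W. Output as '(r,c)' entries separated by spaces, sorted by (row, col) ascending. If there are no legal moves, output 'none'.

(0,1): no bracket -> illegal
(0,2): no bracket -> illegal
(0,3): flips 2 -> legal
(0,4): no bracket -> illegal
(0,5): no bracket -> illegal
(1,0): flips 2 -> legal
(1,1): flips 1 -> legal
(1,5): no bracket -> illegal
(2,0): no bracket -> illegal
(2,4): no bracket -> illegal
(2,5): no bracket -> illegal
(3,0): no bracket -> illegal
(3,1): flips 1 -> legal
(3,4): no bracket -> illegal
(4,1): no bracket -> illegal
(4,2): no bracket -> illegal

Answer: (0,3) (1,0) (1,1) (3,1)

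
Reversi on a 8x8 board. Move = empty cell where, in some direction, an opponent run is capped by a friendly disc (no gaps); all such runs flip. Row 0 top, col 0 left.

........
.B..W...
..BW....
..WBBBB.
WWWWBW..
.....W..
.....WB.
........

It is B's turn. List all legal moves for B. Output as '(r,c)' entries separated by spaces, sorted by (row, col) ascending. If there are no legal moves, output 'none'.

Answer: (1,2) (1,3) (2,4) (3,1) (4,6) (5,1) (5,2) (5,3) (5,4) (5,6) (6,4) (7,5)

Derivation:
(0,3): no bracket -> illegal
(0,4): no bracket -> illegal
(0,5): no bracket -> illegal
(1,2): flips 1 -> legal
(1,3): flips 1 -> legal
(1,5): no bracket -> illegal
(2,1): no bracket -> illegal
(2,4): flips 1 -> legal
(2,5): no bracket -> illegal
(3,0): no bracket -> illegal
(3,1): flips 1 -> legal
(4,6): flips 1 -> legal
(5,0): no bracket -> illegal
(5,1): flips 1 -> legal
(5,2): flips 3 -> legal
(5,3): flips 1 -> legal
(5,4): flips 1 -> legal
(5,6): flips 1 -> legal
(6,4): flips 1 -> legal
(7,4): no bracket -> illegal
(7,5): flips 3 -> legal
(7,6): no bracket -> illegal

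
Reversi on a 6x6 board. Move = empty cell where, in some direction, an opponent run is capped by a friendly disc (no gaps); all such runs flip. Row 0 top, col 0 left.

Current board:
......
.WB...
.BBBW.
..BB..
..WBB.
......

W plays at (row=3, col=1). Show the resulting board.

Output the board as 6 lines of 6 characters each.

Answer: ......
.WB...
.WBBW.
.WBB..
..WBB.
......

Derivation:
Place W at (3,1); scan 8 dirs for brackets.
Dir NW: first cell '.' (not opp) -> no flip
Dir N: opp run (2,1) capped by W -> flip
Dir NE: opp run (2,2), next='.' -> no flip
Dir W: first cell '.' (not opp) -> no flip
Dir E: opp run (3,2) (3,3), next='.' -> no flip
Dir SW: first cell '.' (not opp) -> no flip
Dir S: first cell '.' (not opp) -> no flip
Dir SE: first cell 'W' (not opp) -> no flip
All flips: (2,1)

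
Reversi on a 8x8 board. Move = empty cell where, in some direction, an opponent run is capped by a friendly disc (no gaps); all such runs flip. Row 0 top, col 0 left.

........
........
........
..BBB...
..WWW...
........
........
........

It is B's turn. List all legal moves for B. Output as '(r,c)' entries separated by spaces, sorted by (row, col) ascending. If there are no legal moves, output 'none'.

(3,1): no bracket -> illegal
(3,5): no bracket -> illegal
(4,1): no bracket -> illegal
(4,5): no bracket -> illegal
(5,1): flips 1 -> legal
(5,2): flips 2 -> legal
(5,3): flips 1 -> legal
(5,4): flips 2 -> legal
(5,5): flips 1 -> legal

Answer: (5,1) (5,2) (5,3) (5,4) (5,5)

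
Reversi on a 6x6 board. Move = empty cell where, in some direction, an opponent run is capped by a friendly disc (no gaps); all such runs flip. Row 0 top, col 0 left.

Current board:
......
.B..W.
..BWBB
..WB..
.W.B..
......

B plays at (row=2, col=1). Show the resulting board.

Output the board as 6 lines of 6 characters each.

Answer: ......
.B..W.
.BBWBB
..BB..
.W.B..
......

Derivation:
Place B at (2,1); scan 8 dirs for brackets.
Dir NW: first cell '.' (not opp) -> no flip
Dir N: first cell 'B' (not opp) -> no flip
Dir NE: first cell '.' (not opp) -> no flip
Dir W: first cell '.' (not opp) -> no flip
Dir E: first cell 'B' (not opp) -> no flip
Dir SW: first cell '.' (not opp) -> no flip
Dir S: first cell '.' (not opp) -> no flip
Dir SE: opp run (3,2) capped by B -> flip
All flips: (3,2)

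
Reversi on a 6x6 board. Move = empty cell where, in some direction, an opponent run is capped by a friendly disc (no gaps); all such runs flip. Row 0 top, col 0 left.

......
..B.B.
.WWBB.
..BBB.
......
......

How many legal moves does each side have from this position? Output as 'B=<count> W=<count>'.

Answer: B=4 W=6

Derivation:
-- B to move --
(1,0): flips 1 -> legal
(1,1): flips 1 -> legal
(1,3): no bracket -> illegal
(2,0): flips 2 -> legal
(3,0): flips 1 -> legal
(3,1): no bracket -> illegal
B mobility = 4
-- W to move --
(0,1): no bracket -> illegal
(0,2): flips 1 -> legal
(0,3): flips 1 -> legal
(0,4): no bracket -> illegal
(0,5): no bracket -> illegal
(1,1): no bracket -> illegal
(1,3): no bracket -> illegal
(1,5): no bracket -> illegal
(2,5): flips 2 -> legal
(3,1): no bracket -> illegal
(3,5): no bracket -> illegal
(4,1): no bracket -> illegal
(4,2): flips 1 -> legal
(4,3): flips 1 -> legal
(4,4): flips 1 -> legal
(4,5): no bracket -> illegal
W mobility = 6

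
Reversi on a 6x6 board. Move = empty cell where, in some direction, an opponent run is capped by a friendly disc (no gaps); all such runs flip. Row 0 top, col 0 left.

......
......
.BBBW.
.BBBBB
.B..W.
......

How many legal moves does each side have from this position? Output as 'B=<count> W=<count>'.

-- B to move --
(1,3): flips 1 -> legal
(1,4): flips 1 -> legal
(1,5): flips 1 -> legal
(2,5): flips 1 -> legal
(4,3): no bracket -> illegal
(4,5): no bracket -> illegal
(5,3): flips 1 -> legal
(5,4): flips 1 -> legal
(5,5): flips 1 -> legal
B mobility = 7
-- W to move --
(1,0): no bracket -> illegal
(1,1): flips 2 -> legal
(1,2): no bracket -> illegal
(1,3): no bracket -> illegal
(1,4): no bracket -> illegal
(2,0): flips 3 -> legal
(2,5): no bracket -> illegal
(3,0): no bracket -> illegal
(4,0): no bracket -> illegal
(4,2): flips 1 -> legal
(4,3): no bracket -> illegal
(4,5): no bracket -> illegal
(5,0): no bracket -> illegal
(5,1): no bracket -> illegal
(5,2): no bracket -> illegal
W mobility = 3

Answer: B=7 W=3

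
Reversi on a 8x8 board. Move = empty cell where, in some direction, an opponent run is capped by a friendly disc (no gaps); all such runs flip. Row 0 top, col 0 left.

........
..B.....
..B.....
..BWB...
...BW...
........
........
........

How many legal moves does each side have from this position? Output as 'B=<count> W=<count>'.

Answer: B=4 W=6

Derivation:
-- B to move --
(2,3): flips 1 -> legal
(2,4): no bracket -> illegal
(3,5): no bracket -> illegal
(4,2): no bracket -> illegal
(4,5): flips 1 -> legal
(5,3): no bracket -> illegal
(5,4): flips 1 -> legal
(5,5): flips 2 -> legal
B mobility = 4
-- W to move --
(0,1): no bracket -> illegal
(0,2): no bracket -> illegal
(0,3): no bracket -> illegal
(1,1): flips 1 -> legal
(1,3): no bracket -> illegal
(2,1): no bracket -> illegal
(2,3): no bracket -> illegal
(2,4): flips 1 -> legal
(2,5): no bracket -> illegal
(3,1): flips 1 -> legal
(3,5): flips 1 -> legal
(4,1): no bracket -> illegal
(4,2): flips 1 -> legal
(4,5): no bracket -> illegal
(5,2): no bracket -> illegal
(5,3): flips 1 -> legal
(5,4): no bracket -> illegal
W mobility = 6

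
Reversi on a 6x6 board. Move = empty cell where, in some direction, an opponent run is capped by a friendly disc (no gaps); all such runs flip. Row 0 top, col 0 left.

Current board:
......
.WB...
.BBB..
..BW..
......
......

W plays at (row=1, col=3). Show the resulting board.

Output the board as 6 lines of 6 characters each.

Place W at (1,3); scan 8 dirs for brackets.
Dir NW: first cell '.' (not opp) -> no flip
Dir N: first cell '.' (not opp) -> no flip
Dir NE: first cell '.' (not opp) -> no flip
Dir W: opp run (1,2) capped by W -> flip
Dir E: first cell '.' (not opp) -> no flip
Dir SW: opp run (2,2), next='.' -> no flip
Dir S: opp run (2,3) capped by W -> flip
Dir SE: first cell '.' (not opp) -> no flip
All flips: (1,2) (2,3)

Answer: ......
.WWW..
.BBW..
..BW..
......
......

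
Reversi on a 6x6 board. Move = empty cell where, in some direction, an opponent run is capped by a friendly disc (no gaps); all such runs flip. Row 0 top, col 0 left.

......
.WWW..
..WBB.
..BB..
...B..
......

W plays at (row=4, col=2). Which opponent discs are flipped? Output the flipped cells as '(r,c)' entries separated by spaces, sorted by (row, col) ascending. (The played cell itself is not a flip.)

Dir NW: first cell '.' (not opp) -> no flip
Dir N: opp run (3,2) capped by W -> flip
Dir NE: opp run (3,3) (2,4), next='.' -> no flip
Dir W: first cell '.' (not opp) -> no flip
Dir E: opp run (4,3), next='.' -> no flip
Dir SW: first cell '.' (not opp) -> no flip
Dir S: first cell '.' (not opp) -> no flip
Dir SE: first cell '.' (not opp) -> no flip

Answer: (3,2)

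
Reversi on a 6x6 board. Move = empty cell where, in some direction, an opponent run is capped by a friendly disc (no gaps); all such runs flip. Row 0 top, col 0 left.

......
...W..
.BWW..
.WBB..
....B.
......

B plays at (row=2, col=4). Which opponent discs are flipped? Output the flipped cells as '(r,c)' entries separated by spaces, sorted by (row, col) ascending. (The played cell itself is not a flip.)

Answer: (2,2) (2,3)

Derivation:
Dir NW: opp run (1,3), next='.' -> no flip
Dir N: first cell '.' (not opp) -> no flip
Dir NE: first cell '.' (not opp) -> no flip
Dir W: opp run (2,3) (2,2) capped by B -> flip
Dir E: first cell '.' (not opp) -> no flip
Dir SW: first cell 'B' (not opp) -> no flip
Dir S: first cell '.' (not opp) -> no flip
Dir SE: first cell '.' (not opp) -> no flip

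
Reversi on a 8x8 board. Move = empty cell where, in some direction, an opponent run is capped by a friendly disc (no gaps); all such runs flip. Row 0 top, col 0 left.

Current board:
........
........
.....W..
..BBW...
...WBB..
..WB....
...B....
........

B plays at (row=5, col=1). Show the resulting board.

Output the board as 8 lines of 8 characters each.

Place B at (5,1); scan 8 dirs for brackets.
Dir NW: first cell '.' (not opp) -> no flip
Dir N: first cell '.' (not opp) -> no flip
Dir NE: first cell '.' (not opp) -> no flip
Dir W: first cell '.' (not opp) -> no flip
Dir E: opp run (5,2) capped by B -> flip
Dir SW: first cell '.' (not opp) -> no flip
Dir S: first cell '.' (not opp) -> no flip
Dir SE: first cell '.' (not opp) -> no flip
All flips: (5,2)

Answer: ........
........
.....W..
..BBW...
...WBB..
.BBB....
...B....
........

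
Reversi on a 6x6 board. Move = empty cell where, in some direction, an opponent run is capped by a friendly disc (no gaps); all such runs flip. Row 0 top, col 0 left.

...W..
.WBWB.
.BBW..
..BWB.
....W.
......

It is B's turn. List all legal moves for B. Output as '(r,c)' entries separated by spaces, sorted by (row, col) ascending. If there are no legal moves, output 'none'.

Answer: (0,0) (0,1) (0,4) (1,0) (2,4) (5,4) (5,5)

Derivation:
(0,0): flips 1 -> legal
(0,1): flips 1 -> legal
(0,2): no bracket -> illegal
(0,4): flips 1 -> legal
(1,0): flips 1 -> legal
(2,0): no bracket -> illegal
(2,4): flips 1 -> legal
(3,5): no bracket -> illegal
(4,2): no bracket -> illegal
(4,3): no bracket -> illegal
(4,5): no bracket -> illegal
(5,3): no bracket -> illegal
(5,4): flips 1 -> legal
(5,5): flips 2 -> legal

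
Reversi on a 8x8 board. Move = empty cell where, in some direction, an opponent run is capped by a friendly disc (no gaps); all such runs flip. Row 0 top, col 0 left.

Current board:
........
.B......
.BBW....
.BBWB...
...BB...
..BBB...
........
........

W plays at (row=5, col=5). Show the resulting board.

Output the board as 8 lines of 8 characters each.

Place W at (5,5); scan 8 dirs for brackets.
Dir NW: opp run (4,4) capped by W -> flip
Dir N: first cell '.' (not opp) -> no flip
Dir NE: first cell '.' (not opp) -> no flip
Dir W: opp run (5,4) (5,3) (5,2), next='.' -> no flip
Dir E: first cell '.' (not opp) -> no flip
Dir SW: first cell '.' (not opp) -> no flip
Dir S: first cell '.' (not opp) -> no flip
Dir SE: first cell '.' (not opp) -> no flip
All flips: (4,4)

Answer: ........
.B......
.BBW....
.BBWB...
...BW...
..BBBW..
........
........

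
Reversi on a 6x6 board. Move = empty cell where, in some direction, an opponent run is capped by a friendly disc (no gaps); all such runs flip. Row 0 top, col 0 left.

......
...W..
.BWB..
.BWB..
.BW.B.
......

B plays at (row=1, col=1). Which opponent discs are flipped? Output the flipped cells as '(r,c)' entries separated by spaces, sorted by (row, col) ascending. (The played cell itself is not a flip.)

Dir NW: first cell '.' (not opp) -> no flip
Dir N: first cell '.' (not opp) -> no flip
Dir NE: first cell '.' (not opp) -> no flip
Dir W: first cell '.' (not opp) -> no flip
Dir E: first cell '.' (not opp) -> no flip
Dir SW: first cell '.' (not opp) -> no flip
Dir S: first cell 'B' (not opp) -> no flip
Dir SE: opp run (2,2) capped by B -> flip

Answer: (2,2)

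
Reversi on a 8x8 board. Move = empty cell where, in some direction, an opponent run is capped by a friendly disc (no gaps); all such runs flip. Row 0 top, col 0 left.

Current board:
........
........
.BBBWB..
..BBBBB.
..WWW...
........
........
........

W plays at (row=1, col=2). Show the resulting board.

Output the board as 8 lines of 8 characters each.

Place W at (1,2); scan 8 dirs for brackets.
Dir NW: first cell '.' (not opp) -> no flip
Dir N: first cell '.' (not opp) -> no flip
Dir NE: first cell '.' (not opp) -> no flip
Dir W: first cell '.' (not opp) -> no flip
Dir E: first cell '.' (not opp) -> no flip
Dir SW: opp run (2,1), next='.' -> no flip
Dir S: opp run (2,2) (3,2) capped by W -> flip
Dir SE: opp run (2,3) (3,4), next='.' -> no flip
All flips: (2,2) (3,2)

Answer: ........
..W.....
.BWBWB..
..WBBBB.
..WWW...
........
........
........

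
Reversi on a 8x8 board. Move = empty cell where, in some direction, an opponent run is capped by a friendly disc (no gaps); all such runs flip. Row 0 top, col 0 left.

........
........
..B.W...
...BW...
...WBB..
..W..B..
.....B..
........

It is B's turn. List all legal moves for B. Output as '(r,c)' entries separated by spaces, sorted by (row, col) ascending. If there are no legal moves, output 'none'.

Answer: (1,4) (1,5) (2,3) (3,5) (4,2) (5,3)

Derivation:
(1,3): no bracket -> illegal
(1,4): flips 2 -> legal
(1,5): flips 1 -> legal
(2,3): flips 1 -> legal
(2,5): no bracket -> illegal
(3,2): no bracket -> illegal
(3,5): flips 1 -> legal
(4,1): no bracket -> illegal
(4,2): flips 1 -> legal
(5,1): no bracket -> illegal
(5,3): flips 1 -> legal
(5,4): no bracket -> illegal
(6,1): no bracket -> illegal
(6,2): no bracket -> illegal
(6,3): no bracket -> illegal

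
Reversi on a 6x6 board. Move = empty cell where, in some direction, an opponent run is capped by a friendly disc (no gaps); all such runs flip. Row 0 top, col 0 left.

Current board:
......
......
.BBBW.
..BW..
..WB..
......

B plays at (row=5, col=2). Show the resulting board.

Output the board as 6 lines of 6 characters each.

Place B at (5,2); scan 8 dirs for brackets.
Dir NW: first cell '.' (not opp) -> no flip
Dir N: opp run (4,2) capped by B -> flip
Dir NE: first cell 'B' (not opp) -> no flip
Dir W: first cell '.' (not opp) -> no flip
Dir E: first cell '.' (not opp) -> no flip
Dir SW: edge -> no flip
Dir S: edge -> no flip
Dir SE: edge -> no flip
All flips: (4,2)

Answer: ......
......
.BBBW.
..BW..
..BB..
..B...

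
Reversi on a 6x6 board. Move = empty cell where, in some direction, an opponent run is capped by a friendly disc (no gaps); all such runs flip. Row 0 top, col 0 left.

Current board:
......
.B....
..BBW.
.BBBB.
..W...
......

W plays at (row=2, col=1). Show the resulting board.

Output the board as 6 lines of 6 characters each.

Answer: ......
.B....
.WWWW.
.BBBB.
..W...
......

Derivation:
Place W at (2,1); scan 8 dirs for brackets.
Dir NW: first cell '.' (not opp) -> no flip
Dir N: opp run (1,1), next='.' -> no flip
Dir NE: first cell '.' (not opp) -> no flip
Dir W: first cell '.' (not opp) -> no flip
Dir E: opp run (2,2) (2,3) capped by W -> flip
Dir SW: first cell '.' (not opp) -> no flip
Dir S: opp run (3,1), next='.' -> no flip
Dir SE: opp run (3,2), next='.' -> no flip
All flips: (2,2) (2,3)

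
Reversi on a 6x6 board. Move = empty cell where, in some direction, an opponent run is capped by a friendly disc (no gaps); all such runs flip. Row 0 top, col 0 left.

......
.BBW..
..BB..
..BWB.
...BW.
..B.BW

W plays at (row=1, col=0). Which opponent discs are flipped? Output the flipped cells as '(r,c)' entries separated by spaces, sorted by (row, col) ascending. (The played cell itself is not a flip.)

Answer: (1,1) (1,2)

Derivation:
Dir NW: edge -> no flip
Dir N: first cell '.' (not opp) -> no flip
Dir NE: first cell '.' (not opp) -> no flip
Dir W: edge -> no flip
Dir E: opp run (1,1) (1,2) capped by W -> flip
Dir SW: edge -> no flip
Dir S: first cell '.' (not opp) -> no flip
Dir SE: first cell '.' (not opp) -> no flip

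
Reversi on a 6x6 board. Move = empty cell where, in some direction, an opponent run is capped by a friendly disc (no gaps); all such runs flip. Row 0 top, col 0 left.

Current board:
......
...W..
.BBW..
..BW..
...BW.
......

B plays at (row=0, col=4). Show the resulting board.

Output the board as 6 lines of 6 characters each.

Answer: ....B.
...B..
.BBW..
..BW..
...BW.
......

Derivation:
Place B at (0,4); scan 8 dirs for brackets.
Dir NW: edge -> no flip
Dir N: edge -> no flip
Dir NE: edge -> no flip
Dir W: first cell '.' (not opp) -> no flip
Dir E: first cell '.' (not opp) -> no flip
Dir SW: opp run (1,3) capped by B -> flip
Dir S: first cell '.' (not opp) -> no flip
Dir SE: first cell '.' (not opp) -> no flip
All flips: (1,3)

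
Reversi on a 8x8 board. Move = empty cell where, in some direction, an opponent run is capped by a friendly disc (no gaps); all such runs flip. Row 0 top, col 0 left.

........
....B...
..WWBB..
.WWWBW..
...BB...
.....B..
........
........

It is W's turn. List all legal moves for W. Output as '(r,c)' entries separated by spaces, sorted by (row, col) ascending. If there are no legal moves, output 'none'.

(0,3): no bracket -> illegal
(0,4): no bracket -> illegal
(0,5): flips 1 -> legal
(1,3): flips 1 -> legal
(1,5): flips 2 -> legal
(1,6): no bracket -> illegal
(2,6): flips 2 -> legal
(3,6): no bracket -> illegal
(4,2): no bracket -> illegal
(4,5): flips 1 -> legal
(4,6): no bracket -> illegal
(5,2): no bracket -> illegal
(5,3): flips 2 -> legal
(5,4): flips 1 -> legal
(5,6): no bracket -> illegal
(6,4): no bracket -> illegal
(6,5): no bracket -> illegal
(6,6): flips 2 -> legal

Answer: (0,5) (1,3) (1,5) (2,6) (4,5) (5,3) (5,4) (6,6)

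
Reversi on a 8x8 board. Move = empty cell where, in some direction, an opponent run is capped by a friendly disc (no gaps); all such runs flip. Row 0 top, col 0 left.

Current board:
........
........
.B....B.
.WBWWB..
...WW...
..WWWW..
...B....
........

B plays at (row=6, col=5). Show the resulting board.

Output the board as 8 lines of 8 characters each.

Answer: ........
........
.B....B.
.WBWWB..
...BW...
..WWBW..
...B.B..
........

Derivation:
Place B at (6,5); scan 8 dirs for brackets.
Dir NW: opp run (5,4) (4,3) capped by B -> flip
Dir N: opp run (5,5), next='.' -> no flip
Dir NE: first cell '.' (not opp) -> no flip
Dir W: first cell '.' (not opp) -> no flip
Dir E: first cell '.' (not opp) -> no flip
Dir SW: first cell '.' (not opp) -> no flip
Dir S: first cell '.' (not opp) -> no flip
Dir SE: first cell '.' (not opp) -> no flip
All flips: (4,3) (5,4)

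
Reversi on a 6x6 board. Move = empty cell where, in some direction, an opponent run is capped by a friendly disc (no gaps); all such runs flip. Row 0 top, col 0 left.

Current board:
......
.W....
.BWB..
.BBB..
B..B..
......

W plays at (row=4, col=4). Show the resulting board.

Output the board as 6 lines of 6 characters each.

Place W at (4,4); scan 8 dirs for brackets.
Dir NW: opp run (3,3) capped by W -> flip
Dir N: first cell '.' (not opp) -> no flip
Dir NE: first cell '.' (not opp) -> no flip
Dir W: opp run (4,3), next='.' -> no flip
Dir E: first cell '.' (not opp) -> no flip
Dir SW: first cell '.' (not opp) -> no flip
Dir S: first cell '.' (not opp) -> no flip
Dir SE: first cell '.' (not opp) -> no flip
All flips: (3,3)

Answer: ......
.W....
.BWB..
.BBW..
B..BW.
......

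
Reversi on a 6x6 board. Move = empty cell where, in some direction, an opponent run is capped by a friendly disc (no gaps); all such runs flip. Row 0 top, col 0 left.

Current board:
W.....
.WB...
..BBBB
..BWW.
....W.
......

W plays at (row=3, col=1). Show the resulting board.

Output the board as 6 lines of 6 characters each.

Answer: W.....
.WB...
..BBBB
.WWWW.
....W.
......

Derivation:
Place W at (3,1); scan 8 dirs for brackets.
Dir NW: first cell '.' (not opp) -> no flip
Dir N: first cell '.' (not opp) -> no flip
Dir NE: opp run (2,2), next='.' -> no flip
Dir W: first cell '.' (not opp) -> no flip
Dir E: opp run (3,2) capped by W -> flip
Dir SW: first cell '.' (not opp) -> no flip
Dir S: first cell '.' (not opp) -> no flip
Dir SE: first cell '.' (not opp) -> no flip
All flips: (3,2)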